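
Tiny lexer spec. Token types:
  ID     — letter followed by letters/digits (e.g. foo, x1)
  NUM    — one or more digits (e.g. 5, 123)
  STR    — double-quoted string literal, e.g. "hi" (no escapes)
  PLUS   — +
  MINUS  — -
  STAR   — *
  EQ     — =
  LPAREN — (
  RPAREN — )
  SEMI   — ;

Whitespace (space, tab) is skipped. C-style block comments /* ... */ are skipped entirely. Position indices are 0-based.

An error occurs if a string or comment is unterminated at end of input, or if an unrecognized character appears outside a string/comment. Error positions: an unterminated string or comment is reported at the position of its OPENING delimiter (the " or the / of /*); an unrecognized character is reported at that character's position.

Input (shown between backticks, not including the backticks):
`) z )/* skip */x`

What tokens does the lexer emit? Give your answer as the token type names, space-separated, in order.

pos=0: emit RPAREN ')'
pos=2: emit ID 'z' (now at pos=3)
pos=4: emit RPAREN ')'
pos=5: enter COMMENT mode (saw '/*')
exit COMMENT mode (now at pos=15)
pos=15: emit ID 'x' (now at pos=16)
DONE. 4 tokens: [RPAREN, ID, RPAREN, ID]

Answer: RPAREN ID RPAREN ID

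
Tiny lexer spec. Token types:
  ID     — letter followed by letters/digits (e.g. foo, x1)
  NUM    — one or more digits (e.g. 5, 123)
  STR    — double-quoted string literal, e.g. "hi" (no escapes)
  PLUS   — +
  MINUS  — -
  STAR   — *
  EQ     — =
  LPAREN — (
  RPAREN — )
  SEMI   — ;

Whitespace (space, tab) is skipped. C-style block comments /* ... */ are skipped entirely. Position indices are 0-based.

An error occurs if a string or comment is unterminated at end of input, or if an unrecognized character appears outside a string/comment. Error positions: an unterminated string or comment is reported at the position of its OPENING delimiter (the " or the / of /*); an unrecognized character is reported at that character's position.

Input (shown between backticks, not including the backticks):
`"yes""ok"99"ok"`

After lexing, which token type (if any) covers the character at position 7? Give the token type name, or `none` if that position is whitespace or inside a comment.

Answer: STR

Derivation:
pos=0: enter STRING mode
pos=0: emit STR "yes" (now at pos=5)
pos=5: enter STRING mode
pos=5: emit STR "ok" (now at pos=9)
pos=9: emit NUM '99' (now at pos=11)
pos=11: enter STRING mode
pos=11: emit STR "ok" (now at pos=15)
DONE. 4 tokens: [STR, STR, NUM, STR]
Position 7: char is 'k' -> STR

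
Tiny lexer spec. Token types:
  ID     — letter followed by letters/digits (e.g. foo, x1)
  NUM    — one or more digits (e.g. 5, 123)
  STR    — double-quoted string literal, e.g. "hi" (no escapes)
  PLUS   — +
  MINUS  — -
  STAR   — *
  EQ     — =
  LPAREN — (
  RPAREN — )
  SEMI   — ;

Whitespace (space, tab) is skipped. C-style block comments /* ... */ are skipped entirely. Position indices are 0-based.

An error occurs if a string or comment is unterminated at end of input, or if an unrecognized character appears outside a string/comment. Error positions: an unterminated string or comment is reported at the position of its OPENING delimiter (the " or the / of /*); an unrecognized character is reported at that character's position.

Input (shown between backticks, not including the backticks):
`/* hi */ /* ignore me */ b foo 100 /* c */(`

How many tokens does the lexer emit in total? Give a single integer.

Answer: 4

Derivation:
pos=0: enter COMMENT mode (saw '/*')
exit COMMENT mode (now at pos=8)
pos=9: enter COMMENT mode (saw '/*')
exit COMMENT mode (now at pos=24)
pos=25: emit ID 'b' (now at pos=26)
pos=27: emit ID 'foo' (now at pos=30)
pos=31: emit NUM '100' (now at pos=34)
pos=35: enter COMMENT mode (saw '/*')
exit COMMENT mode (now at pos=42)
pos=42: emit LPAREN '('
DONE. 4 tokens: [ID, ID, NUM, LPAREN]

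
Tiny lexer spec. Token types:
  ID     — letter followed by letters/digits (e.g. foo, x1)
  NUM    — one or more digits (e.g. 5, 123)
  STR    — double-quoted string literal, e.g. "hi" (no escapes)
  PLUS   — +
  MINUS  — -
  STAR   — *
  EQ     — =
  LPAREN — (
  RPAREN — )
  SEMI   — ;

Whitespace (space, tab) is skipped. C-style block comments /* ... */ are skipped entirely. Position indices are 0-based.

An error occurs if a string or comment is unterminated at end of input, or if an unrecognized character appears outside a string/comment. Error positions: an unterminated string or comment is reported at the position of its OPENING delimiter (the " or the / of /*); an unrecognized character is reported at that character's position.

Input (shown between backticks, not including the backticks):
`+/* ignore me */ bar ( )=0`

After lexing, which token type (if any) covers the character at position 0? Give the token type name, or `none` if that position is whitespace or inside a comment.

Answer: PLUS

Derivation:
pos=0: emit PLUS '+'
pos=1: enter COMMENT mode (saw '/*')
exit COMMENT mode (now at pos=16)
pos=17: emit ID 'bar' (now at pos=20)
pos=21: emit LPAREN '('
pos=23: emit RPAREN ')'
pos=24: emit EQ '='
pos=25: emit NUM '0' (now at pos=26)
DONE. 6 tokens: [PLUS, ID, LPAREN, RPAREN, EQ, NUM]
Position 0: char is '+' -> PLUS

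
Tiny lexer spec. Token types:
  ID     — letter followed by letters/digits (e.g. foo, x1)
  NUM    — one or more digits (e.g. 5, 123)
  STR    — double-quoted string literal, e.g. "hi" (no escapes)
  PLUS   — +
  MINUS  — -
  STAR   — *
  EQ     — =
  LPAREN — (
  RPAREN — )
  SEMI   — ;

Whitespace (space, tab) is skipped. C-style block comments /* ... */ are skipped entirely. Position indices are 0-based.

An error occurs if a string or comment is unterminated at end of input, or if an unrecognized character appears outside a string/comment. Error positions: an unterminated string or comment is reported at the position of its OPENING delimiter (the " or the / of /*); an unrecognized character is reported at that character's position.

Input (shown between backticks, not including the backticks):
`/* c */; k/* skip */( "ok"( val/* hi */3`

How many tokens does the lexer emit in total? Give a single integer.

pos=0: enter COMMENT mode (saw '/*')
exit COMMENT mode (now at pos=7)
pos=7: emit SEMI ';'
pos=9: emit ID 'k' (now at pos=10)
pos=10: enter COMMENT mode (saw '/*')
exit COMMENT mode (now at pos=20)
pos=20: emit LPAREN '('
pos=22: enter STRING mode
pos=22: emit STR "ok" (now at pos=26)
pos=26: emit LPAREN '('
pos=28: emit ID 'val' (now at pos=31)
pos=31: enter COMMENT mode (saw '/*')
exit COMMENT mode (now at pos=39)
pos=39: emit NUM '3' (now at pos=40)
DONE. 7 tokens: [SEMI, ID, LPAREN, STR, LPAREN, ID, NUM]

Answer: 7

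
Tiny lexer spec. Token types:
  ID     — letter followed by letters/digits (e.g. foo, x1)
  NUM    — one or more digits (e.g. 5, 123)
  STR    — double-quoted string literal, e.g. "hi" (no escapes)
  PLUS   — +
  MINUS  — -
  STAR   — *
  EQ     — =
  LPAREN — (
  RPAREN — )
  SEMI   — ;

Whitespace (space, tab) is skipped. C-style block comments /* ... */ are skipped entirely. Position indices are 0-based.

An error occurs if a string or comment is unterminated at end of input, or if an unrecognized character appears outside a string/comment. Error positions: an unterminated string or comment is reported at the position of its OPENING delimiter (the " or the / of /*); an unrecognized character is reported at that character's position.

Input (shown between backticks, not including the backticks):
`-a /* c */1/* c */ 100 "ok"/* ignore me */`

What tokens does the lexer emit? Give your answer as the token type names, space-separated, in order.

pos=0: emit MINUS '-'
pos=1: emit ID 'a' (now at pos=2)
pos=3: enter COMMENT mode (saw '/*')
exit COMMENT mode (now at pos=10)
pos=10: emit NUM '1' (now at pos=11)
pos=11: enter COMMENT mode (saw '/*')
exit COMMENT mode (now at pos=18)
pos=19: emit NUM '100' (now at pos=22)
pos=23: enter STRING mode
pos=23: emit STR "ok" (now at pos=27)
pos=27: enter COMMENT mode (saw '/*')
exit COMMENT mode (now at pos=42)
DONE. 5 tokens: [MINUS, ID, NUM, NUM, STR]

Answer: MINUS ID NUM NUM STR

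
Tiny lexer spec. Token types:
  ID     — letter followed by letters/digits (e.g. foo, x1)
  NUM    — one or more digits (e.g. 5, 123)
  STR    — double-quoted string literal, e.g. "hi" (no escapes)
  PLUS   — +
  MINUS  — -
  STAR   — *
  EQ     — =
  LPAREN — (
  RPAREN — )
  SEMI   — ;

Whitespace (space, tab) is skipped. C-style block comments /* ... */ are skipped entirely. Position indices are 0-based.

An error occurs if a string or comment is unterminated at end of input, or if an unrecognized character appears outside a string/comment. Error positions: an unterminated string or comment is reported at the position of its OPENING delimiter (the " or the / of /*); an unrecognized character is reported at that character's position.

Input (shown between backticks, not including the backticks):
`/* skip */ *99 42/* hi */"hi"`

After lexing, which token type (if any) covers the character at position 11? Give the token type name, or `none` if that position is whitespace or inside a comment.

Answer: STAR

Derivation:
pos=0: enter COMMENT mode (saw '/*')
exit COMMENT mode (now at pos=10)
pos=11: emit STAR '*'
pos=12: emit NUM '99' (now at pos=14)
pos=15: emit NUM '42' (now at pos=17)
pos=17: enter COMMENT mode (saw '/*')
exit COMMENT mode (now at pos=25)
pos=25: enter STRING mode
pos=25: emit STR "hi" (now at pos=29)
DONE. 4 tokens: [STAR, NUM, NUM, STR]
Position 11: char is '*' -> STAR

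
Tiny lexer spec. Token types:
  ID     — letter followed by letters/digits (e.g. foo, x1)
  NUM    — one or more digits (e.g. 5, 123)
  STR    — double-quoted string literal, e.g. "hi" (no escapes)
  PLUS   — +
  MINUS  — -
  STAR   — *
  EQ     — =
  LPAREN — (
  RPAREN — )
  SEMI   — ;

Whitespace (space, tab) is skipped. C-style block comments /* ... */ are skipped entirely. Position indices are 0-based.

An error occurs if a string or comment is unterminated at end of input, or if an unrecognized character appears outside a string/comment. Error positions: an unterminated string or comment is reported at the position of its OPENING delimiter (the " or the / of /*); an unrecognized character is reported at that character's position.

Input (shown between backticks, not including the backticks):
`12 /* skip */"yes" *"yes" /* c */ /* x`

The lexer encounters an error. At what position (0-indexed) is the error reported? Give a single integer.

Answer: 34

Derivation:
pos=0: emit NUM '12' (now at pos=2)
pos=3: enter COMMENT mode (saw '/*')
exit COMMENT mode (now at pos=13)
pos=13: enter STRING mode
pos=13: emit STR "yes" (now at pos=18)
pos=19: emit STAR '*'
pos=20: enter STRING mode
pos=20: emit STR "yes" (now at pos=25)
pos=26: enter COMMENT mode (saw '/*')
exit COMMENT mode (now at pos=33)
pos=34: enter COMMENT mode (saw '/*')
pos=34: ERROR — unterminated comment (reached EOF)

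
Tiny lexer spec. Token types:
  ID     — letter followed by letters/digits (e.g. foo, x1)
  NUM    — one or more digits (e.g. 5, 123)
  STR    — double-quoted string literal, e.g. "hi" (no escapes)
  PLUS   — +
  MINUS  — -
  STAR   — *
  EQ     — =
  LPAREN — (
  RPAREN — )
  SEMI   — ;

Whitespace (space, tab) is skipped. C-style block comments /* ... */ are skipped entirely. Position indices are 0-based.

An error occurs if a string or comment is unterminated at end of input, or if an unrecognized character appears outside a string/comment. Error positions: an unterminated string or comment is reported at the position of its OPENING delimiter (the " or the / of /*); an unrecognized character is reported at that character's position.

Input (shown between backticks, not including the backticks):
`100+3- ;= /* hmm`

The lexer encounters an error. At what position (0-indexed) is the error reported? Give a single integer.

Answer: 10

Derivation:
pos=0: emit NUM '100' (now at pos=3)
pos=3: emit PLUS '+'
pos=4: emit NUM '3' (now at pos=5)
pos=5: emit MINUS '-'
pos=7: emit SEMI ';'
pos=8: emit EQ '='
pos=10: enter COMMENT mode (saw '/*')
pos=10: ERROR — unterminated comment (reached EOF)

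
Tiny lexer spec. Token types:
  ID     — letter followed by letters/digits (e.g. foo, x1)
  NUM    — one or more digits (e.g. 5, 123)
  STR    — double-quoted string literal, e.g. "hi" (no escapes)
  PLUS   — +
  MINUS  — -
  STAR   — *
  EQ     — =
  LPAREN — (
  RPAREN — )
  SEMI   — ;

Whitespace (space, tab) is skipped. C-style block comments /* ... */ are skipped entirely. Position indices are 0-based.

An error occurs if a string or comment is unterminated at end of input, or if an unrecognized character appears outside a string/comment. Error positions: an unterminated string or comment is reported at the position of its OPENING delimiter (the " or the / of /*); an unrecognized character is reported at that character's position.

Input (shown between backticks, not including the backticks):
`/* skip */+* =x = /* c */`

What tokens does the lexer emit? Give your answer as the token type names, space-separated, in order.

pos=0: enter COMMENT mode (saw '/*')
exit COMMENT mode (now at pos=10)
pos=10: emit PLUS '+'
pos=11: emit STAR '*'
pos=13: emit EQ '='
pos=14: emit ID 'x' (now at pos=15)
pos=16: emit EQ '='
pos=18: enter COMMENT mode (saw '/*')
exit COMMENT mode (now at pos=25)
DONE. 5 tokens: [PLUS, STAR, EQ, ID, EQ]

Answer: PLUS STAR EQ ID EQ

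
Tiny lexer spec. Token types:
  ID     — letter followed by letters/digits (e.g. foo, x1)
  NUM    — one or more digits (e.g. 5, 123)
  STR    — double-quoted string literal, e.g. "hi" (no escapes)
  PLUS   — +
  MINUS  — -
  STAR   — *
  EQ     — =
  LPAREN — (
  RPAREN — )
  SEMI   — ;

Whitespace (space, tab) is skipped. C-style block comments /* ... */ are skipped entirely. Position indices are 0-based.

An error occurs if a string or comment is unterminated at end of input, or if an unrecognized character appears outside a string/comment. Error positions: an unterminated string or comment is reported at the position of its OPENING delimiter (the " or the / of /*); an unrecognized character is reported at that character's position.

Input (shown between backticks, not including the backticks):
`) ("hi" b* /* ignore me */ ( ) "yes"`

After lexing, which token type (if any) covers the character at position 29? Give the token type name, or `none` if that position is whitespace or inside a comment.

pos=0: emit RPAREN ')'
pos=2: emit LPAREN '('
pos=3: enter STRING mode
pos=3: emit STR "hi" (now at pos=7)
pos=8: emit ID 'b' (now at pos=9)
pos=9: emit STAR '*'
pos=11: enter COMMENT mode (saw '/*')
exit COMMENT mode (now at pos=26)
pos=27: emit LPAREN '('
pos=29: emit RPAREN ')'
pos=31: enter STRING mode
pos=31: emit STR "yes" (now at pos=36)
DONE. 8 tokens: [RPAREN, LPAREN, STR, ID, STAR, LPAREN, RPAREN, STR]
Position 29: char is ')' -> RPAREN

Answer: RPAREN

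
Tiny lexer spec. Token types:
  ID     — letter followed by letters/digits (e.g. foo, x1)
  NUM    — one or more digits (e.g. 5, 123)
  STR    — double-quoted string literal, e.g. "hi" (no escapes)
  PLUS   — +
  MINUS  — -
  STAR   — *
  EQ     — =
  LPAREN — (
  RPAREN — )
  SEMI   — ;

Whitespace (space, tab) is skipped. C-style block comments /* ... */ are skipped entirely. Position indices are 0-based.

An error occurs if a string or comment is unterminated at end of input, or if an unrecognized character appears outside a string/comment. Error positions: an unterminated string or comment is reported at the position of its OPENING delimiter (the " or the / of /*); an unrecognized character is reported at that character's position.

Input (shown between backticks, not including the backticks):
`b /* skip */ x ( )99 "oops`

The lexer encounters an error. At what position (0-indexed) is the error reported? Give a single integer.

Answer: 21

Derivation:
pos=0: emit ID 'b' (now at pos=1)
pos=2: enter COMMENT mode (saw '/*')
exit COMMENT mode (now at pos=12)
pos=13: emit ID 'x' (now at pos=14)
pos=15: emit LPAREN '('
pos=17: emit RPAREN ')'
pos=18: emit NUM '99' (now at pos=20)
pos=21: enter STRING mode
pos=21: ERROR — unterminated string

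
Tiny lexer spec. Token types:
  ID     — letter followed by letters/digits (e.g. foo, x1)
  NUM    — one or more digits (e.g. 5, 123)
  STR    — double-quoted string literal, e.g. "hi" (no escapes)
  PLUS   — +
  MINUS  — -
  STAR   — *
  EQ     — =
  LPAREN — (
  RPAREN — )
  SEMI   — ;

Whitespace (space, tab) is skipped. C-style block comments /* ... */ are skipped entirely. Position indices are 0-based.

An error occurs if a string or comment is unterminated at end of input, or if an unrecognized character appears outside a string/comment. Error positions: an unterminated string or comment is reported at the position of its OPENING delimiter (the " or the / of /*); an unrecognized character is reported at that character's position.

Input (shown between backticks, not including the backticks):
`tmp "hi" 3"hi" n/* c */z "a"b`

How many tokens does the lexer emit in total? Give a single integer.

Answer: 8

Derivation:
pos=0: emit ID 'tmp' (now at pos=3)
pos=4: enter STRING mode
pos=4: emit STR "hi" (now at pos=8)
pos=9: emit NUM '3' (now at pos=10)
pos=10: enter STRING mode
pos=10: emit STR "hi" (now at pos=14)
pos=15: emit ID 'n' (now at pos=16)
pos=16: enter COMMENT mode (saw '/*')
exit COMMENT mode (now at pos=23)
pos=23: emit ID 'z' (now at pos=24)
pos=25: enter STRING mode
pos=25: emit STR "a" (now at pos=28)
pos=28: emit ID 'b' (now at pos=29)
DONE. 8 tokens: [ID, STR, NUM, STR, ID, ID, STR, ID]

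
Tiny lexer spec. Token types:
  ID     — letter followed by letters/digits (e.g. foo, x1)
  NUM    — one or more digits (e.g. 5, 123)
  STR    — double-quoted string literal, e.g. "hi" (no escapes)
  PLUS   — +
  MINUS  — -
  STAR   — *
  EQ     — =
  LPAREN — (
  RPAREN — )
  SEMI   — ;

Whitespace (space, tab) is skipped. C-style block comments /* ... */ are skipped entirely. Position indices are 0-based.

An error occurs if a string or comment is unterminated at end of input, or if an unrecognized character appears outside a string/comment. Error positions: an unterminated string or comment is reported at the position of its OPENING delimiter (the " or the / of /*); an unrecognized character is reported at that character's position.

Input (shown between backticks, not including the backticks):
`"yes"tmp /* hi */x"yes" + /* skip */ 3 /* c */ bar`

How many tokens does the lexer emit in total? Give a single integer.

pos=0: enter STRING mode
pos=0: emit STR "yes" (now at pos=5)
pos=5: emit ID 'tmp' (now at pos=8)
pos=9: enter COMMENT mode (saw '/*')
exit COMMENT mode (now at pos=17)
pos=17: emit ID 'x' (now at pos=18)
pos=18: enter STRING mode
pos=18: emit STR "yes" (now at pos=23)
pos=24: emit PLUS '+'
pos=26: enter COMMENT mode (saw '/*')
exit COMMENT mode (now at pos=36)
pos=37: emit NUM '3' (now at pos=38)
pos=39: enter COMMENT mode (saw '/*')
exit COMMENT mode (now at pos=46)
pos=47: emit ID 'bar' (now at pos=50)
DONE. 7 tokens: [STR, ID, ID, STR, PLUS, NUM, ID]

Answer: 7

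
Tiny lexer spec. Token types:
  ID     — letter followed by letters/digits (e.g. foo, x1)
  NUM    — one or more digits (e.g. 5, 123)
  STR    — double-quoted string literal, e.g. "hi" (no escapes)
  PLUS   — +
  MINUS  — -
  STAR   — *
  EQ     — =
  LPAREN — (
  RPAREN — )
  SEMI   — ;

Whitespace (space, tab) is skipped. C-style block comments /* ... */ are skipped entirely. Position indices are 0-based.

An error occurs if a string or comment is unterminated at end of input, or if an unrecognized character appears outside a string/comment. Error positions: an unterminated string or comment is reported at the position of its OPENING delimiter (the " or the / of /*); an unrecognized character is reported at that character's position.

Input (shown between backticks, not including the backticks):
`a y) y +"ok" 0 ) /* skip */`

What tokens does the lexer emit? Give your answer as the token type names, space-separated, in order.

Answer: ID ID RPAREN ID PLUS STR NUM RPAREN

Derivation:
pos=0: emit ID 'a' (now at pos=1)
pos=2: emit ID 'y' (now at pos=3)
pos=3: emit RPAREN ')'
pos=5: emit ID 'y' (now at pos=6)
pos=7: emit PLUS '+'
pos=8: enter STRING mode
pos=8: emit STR "ok" (now at pos=12)
pos=13: emit NUM '0' (now at pos=14)
pos=15: emit RPAREN ')'
pos=17: enter COMMENT mode (saw '/*')
exit COMMENT mode (now at pos=27)
DONE. 8 tokens: [ID, ID, RPAREN, ID, PLUS, STR, NUM, RPAREN]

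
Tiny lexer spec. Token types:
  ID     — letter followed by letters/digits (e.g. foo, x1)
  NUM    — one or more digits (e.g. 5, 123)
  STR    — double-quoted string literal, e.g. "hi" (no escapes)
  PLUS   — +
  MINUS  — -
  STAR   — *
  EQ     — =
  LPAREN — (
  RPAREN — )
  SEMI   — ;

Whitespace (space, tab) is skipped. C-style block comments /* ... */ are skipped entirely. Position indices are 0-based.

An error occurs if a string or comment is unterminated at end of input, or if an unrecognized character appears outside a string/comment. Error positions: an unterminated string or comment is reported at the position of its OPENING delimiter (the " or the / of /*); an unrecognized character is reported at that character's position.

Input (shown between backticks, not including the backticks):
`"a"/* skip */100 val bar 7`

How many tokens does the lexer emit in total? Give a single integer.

Answer: 5

Derivation:
pos=0: enter STRING mode
pos=0: emit STR "a" (now at pos=3)
pos=3: enter COMMENT mode (saw '/*')
exit COMMENT mode (now at pos=13)
pos=13: emit NUM '100' (now at pos=16)
pos=17: emit ID 'val' (now at pos=20)
pos=21: emit ID 'bar' (now at pos=24)
pos=25: emit NUM '7' (now at pos=26)
DONE. 5 tokens: [STR, NUM, ID, ID, NUM]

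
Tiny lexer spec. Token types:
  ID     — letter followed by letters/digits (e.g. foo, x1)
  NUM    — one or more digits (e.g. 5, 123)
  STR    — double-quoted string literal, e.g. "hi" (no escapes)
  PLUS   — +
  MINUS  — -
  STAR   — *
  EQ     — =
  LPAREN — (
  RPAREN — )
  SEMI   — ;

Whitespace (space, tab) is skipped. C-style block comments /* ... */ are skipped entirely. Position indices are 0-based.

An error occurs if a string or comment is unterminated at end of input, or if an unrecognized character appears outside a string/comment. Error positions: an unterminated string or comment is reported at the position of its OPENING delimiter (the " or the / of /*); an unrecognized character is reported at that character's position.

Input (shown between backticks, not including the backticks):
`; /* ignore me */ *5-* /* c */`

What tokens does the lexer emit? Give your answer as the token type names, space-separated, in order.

pos=0: emit SEMI ';'
pos=2: enter COMMENT mode (saw '/*')
exit COMMENT mode (now at pos=17)
pos=18: emit STAR '*'
pos=19: emit NUM '5' (now at pos=20)
pos=20: emit MINUS '-'
pos=21: emit STAR '*'
pos=23: enter COMMENT mode (saw '/*')
exit COMMENT mode (now at pos=30)
DONE. 5 tokens: [SEMI, STAR, NUM, MINUS, STAR]

Answer: SEMI STAR NUM MINUS STAR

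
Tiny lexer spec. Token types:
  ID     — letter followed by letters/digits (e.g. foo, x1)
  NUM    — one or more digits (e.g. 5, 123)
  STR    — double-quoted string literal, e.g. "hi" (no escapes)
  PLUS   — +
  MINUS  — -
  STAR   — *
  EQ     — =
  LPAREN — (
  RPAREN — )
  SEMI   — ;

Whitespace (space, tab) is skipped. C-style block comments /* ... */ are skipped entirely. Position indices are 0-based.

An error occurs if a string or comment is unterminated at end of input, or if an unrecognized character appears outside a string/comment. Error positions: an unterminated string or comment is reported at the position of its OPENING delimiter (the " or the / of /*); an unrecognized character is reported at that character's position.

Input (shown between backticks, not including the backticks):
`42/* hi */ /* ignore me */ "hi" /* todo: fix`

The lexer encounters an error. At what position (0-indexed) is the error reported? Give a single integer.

Answer: 32

Derivation:
pos=0: emit NUM '42' (now at pos=2)
pos=2: enter COMMENT mode (saw '/*')
exit COMMENT mode (now at pos=10)
pos=11: enter COMMENT mode (saw '/*')
exit COMMENT mode (now at pos=26)
pos=27: enter STRING mode
pos=27: emit STR "hi" (now at pos=31)
pos=32: enter COMMENT mode (saw '/*')
pos=32: ERROR — unterminated comment (reached EOF)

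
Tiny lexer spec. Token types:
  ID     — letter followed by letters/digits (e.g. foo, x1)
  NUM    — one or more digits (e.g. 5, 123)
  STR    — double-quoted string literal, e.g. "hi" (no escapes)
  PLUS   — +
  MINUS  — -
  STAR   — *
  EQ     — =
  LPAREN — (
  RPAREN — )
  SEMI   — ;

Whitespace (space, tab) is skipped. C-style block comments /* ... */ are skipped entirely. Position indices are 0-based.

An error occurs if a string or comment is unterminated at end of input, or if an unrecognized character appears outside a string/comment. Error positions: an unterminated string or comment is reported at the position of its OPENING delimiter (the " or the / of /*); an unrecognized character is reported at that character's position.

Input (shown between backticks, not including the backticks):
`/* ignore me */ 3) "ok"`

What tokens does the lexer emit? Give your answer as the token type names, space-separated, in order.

pos=0: enter COMMENT mode (saw '/*')
exit COMMENT mode (now at pos=15)
pos=16: emit NUM '3' (now at pos=17)
pos=17: emit RPAREN ')'
pos=19: enter STRING mode
pos=19: emit STR "ok" (now at pos=23)
DONE. 3 tokens: [NUM, RPAREN, STR]

Answer: NUM RPAREN STR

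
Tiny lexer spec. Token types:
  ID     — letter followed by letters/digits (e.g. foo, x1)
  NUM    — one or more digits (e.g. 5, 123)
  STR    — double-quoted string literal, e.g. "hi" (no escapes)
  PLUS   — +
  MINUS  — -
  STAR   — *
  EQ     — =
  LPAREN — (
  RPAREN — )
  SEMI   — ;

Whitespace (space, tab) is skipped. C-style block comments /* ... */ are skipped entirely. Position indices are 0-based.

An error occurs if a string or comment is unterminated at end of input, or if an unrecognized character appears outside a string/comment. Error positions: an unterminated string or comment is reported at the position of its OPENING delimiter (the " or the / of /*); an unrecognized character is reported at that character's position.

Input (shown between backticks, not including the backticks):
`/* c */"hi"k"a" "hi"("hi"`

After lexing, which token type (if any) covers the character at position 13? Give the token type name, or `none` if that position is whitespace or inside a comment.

Answer: STR

Derivation:
pos=0: enter COMMENT mode (saw '/*')
exit COMMENT mode (now at pos=7)
pos=7: enter STRING mode
pos=7: emit STR "hi" (now at pos=11)
pos=11: emit ID 'k' (now at pos=12)
pos=12: enter STRING mode
pos=12: emit STR "a" (now at pos=15)
pos=16: enter STRING mode
pos=16: emit STR "hi" (now at pos=20)
pos=20: emit LPAREN '('
pos=21: enter STRING mode
pos=21: emit STR "hi" (now at pos=25)
DONE. 6 tokens: [STR, ID, STR, STR, LPAREN, STR]
Position 13: char is 'a' -> STR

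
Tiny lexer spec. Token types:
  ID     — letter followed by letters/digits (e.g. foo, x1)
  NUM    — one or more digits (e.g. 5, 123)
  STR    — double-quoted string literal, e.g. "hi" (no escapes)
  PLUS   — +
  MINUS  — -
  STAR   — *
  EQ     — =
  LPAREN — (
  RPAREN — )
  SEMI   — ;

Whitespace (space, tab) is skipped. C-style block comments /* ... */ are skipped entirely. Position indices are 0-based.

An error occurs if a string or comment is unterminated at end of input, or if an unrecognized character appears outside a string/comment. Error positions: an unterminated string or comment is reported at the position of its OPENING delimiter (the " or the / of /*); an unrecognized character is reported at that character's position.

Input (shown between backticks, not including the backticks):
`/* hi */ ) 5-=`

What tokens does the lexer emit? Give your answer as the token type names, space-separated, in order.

Answer: RPAREN NUM MINUS EQ

Derivation:
pos=0: enter COMMENT mode (saw '/*')
exit COMMENT mode (now at pos=8)
pos=9: emit RPAREN ')'
pos=11: emit NUM '5' (now at pos=12)
pos=12: emit MINUS '-'
pos=13: emit EQ '='
DONE. 4 tokens: [RPAREN, NUM, MINUS, EQ]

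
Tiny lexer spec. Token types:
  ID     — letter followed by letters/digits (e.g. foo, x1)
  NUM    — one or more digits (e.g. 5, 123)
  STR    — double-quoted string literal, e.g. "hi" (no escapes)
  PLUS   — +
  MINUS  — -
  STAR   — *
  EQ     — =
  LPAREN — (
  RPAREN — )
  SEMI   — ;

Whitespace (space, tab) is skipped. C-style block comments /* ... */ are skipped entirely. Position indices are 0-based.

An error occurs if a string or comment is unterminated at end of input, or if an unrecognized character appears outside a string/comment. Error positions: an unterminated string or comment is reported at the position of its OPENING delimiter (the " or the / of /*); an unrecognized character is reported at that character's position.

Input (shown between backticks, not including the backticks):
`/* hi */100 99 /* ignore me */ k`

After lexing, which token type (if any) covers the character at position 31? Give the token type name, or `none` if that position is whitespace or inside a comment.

Answer: ID

Derivation:
pos=0: enter COMMENT mode (saw '/*')
exit COMMENT mode (now at pos=8)
pos=8: emit NUM '100' (now at pos=11)
pos=12: emit NUM '99' (now at pos=14)
pos=15: enter COMMENT mode (saw '/*')
exit COMMENT mode (now at pos=30)
pos=31: emit ID 'k' (now at pos=32)
DONE. 3 tokens: [NUM, NUM, ID]
Position 31: char is 'k' -> ID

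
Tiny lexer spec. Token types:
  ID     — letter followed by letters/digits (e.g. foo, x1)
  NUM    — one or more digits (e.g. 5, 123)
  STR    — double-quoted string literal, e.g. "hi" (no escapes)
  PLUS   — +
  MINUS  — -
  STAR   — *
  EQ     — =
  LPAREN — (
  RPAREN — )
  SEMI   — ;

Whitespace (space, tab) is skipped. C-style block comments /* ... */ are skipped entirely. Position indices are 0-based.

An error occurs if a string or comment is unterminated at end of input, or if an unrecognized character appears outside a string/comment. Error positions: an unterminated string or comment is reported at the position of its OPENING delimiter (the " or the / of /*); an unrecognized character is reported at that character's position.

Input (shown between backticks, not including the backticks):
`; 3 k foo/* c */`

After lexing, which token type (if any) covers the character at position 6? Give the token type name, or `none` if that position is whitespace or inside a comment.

Answer: ID

Derivation:
pos=0: emit SEMI ';'
pos=2: emit NUM '3' (now at pos=3)
pos=4: emit ID 'k' (now at pos=5)
pos=6: emit ID 'foo' (now at pos=9)
pos=9: enter COMMENT mode (saw '/*')
exit COMMENT mode (now at pos=16)
DONE. 4 tokens: [SEMI, NUM, ID, ID]
Position 6: char is 'f' -> ID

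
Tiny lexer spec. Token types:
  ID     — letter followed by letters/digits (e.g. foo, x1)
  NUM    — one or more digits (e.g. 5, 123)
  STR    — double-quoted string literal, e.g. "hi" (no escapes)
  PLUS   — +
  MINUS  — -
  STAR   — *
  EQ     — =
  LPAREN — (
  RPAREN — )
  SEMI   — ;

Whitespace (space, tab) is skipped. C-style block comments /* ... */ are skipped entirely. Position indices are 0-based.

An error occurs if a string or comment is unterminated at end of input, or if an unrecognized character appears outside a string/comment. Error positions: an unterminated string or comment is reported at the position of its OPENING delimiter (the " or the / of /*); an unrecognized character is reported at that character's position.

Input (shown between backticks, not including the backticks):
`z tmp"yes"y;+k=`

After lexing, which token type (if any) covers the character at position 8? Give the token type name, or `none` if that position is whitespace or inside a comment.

Answer: STR

Derivation:
pos=0: emit ID 'z' (now at pos=1)
pos=2: emit ID 'tmp' (now at pos=5)
pos=5: enter STRING mode
pos=5: emit STR "yes" (now at pos=10)
pos=10: emit ID 'y' (now at pos=11)
pos=11: emit SEMI ';'
pos=12: emit PLUS '+'
pos=13: emit ID 'k' (now at pos=14)
pos=14: emit EQ '='
DONE. 8 tokens: [ID, ID, STR, ID, SEMI, PLUS, ID, EQ]
Position 8: char is 's' -> STR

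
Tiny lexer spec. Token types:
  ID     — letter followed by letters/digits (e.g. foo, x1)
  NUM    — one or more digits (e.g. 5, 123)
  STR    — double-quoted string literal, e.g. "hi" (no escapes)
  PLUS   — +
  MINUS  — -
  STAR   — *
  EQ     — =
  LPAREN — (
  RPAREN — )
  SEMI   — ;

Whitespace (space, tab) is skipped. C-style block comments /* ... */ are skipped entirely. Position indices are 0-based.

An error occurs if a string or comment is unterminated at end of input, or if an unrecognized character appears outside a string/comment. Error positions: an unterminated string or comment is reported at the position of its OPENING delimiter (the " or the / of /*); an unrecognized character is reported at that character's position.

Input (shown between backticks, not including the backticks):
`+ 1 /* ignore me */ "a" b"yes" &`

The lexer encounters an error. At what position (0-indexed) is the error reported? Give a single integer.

Answer: 31

Derivation:
pos=0: emit PLUS '+'
pos=2: emit NUM '1' (now at pos=3)
pos=4: enter COMMENT mode (saw '/*')
exit COMMENT mode (now at pos=19)
pos=20: enter STRING mode
pos=20: emit STR "a" (now at pos=23)
pos=24: emit ID 'b' (now at pos=25)
pos=25: enter STRING mode
pos=25: emit STR "yes" (now at pos=30)
pos=31: ERROR — unrecognized char '&'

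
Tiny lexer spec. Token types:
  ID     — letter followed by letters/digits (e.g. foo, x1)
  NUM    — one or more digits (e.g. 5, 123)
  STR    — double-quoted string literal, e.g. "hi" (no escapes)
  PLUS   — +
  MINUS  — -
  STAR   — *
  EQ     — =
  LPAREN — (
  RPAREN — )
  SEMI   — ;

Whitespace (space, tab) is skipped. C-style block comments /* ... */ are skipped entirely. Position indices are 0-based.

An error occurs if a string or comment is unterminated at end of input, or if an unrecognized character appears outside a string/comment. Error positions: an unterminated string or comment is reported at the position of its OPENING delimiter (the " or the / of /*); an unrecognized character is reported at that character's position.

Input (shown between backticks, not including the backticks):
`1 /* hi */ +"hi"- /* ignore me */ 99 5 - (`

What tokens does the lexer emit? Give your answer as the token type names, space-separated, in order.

pos=0: emit NUM '1' (now at pos=1)
pos=2: enter COMMENT mode (saw '/*')
exit COMMENT mode (now at pos=10)
pos=11: emit PLUS '+'
pos=12: enter STRING mode
pos=12: emit STR "hi" (now at pos=16)
pos=16: emit MINUS '-'
pos=18: enter COMMENT mode (saw '/*')
exit COMMENT mode (now at pos=33)
pos=34: emit NUM '99' (now at pos=36)
pos=37: emit NUM '5' (now at pos=38)
pos=39: emit MINUS '-'
pos=41: emit LPAREN '('
DONE. 8 tokens: [NUM, PLUS, STR, MINUS, NUM, NUM, MINUS, LPAREN]

Answer: NUM PLUS STR MINUS NUM NUM MINUS LPAREN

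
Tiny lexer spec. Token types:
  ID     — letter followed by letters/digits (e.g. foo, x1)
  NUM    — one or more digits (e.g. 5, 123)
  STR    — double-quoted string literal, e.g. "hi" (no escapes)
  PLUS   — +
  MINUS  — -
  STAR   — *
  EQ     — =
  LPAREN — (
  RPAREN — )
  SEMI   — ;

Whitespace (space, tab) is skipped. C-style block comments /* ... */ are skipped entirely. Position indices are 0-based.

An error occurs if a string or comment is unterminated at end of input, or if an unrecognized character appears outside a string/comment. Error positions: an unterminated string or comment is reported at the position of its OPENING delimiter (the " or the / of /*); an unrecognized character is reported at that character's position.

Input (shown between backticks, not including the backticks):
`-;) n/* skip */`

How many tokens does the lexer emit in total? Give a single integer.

pos=0: emit MINUS '-'
pos=1: emit SEMI ';'
pos=2: emit RPAREN ')'
pos=4: emit ID 'n' (now at pos=5)
pos=5: enter COMMENT mode (saw '/*')
exit COMMENT mode (now at pos=15)
DONE. 4 tokens: [MINUS, SEMI, RPAREN, ID]

Answer: 4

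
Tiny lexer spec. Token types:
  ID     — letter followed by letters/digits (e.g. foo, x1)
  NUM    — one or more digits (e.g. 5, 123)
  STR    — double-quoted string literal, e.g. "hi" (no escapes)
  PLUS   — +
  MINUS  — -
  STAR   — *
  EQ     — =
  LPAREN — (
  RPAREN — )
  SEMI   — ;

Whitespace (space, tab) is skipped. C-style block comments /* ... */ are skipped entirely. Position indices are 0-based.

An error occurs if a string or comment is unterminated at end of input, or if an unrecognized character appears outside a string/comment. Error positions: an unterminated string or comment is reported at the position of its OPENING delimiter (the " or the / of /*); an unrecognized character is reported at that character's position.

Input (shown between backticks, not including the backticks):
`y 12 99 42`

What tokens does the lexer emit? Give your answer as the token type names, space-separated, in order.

Answer: ID NUM NUM NUM

Derivation:
pos=0: emit ID 'y' (now at pos=1)
pos=2: emit NUM '12' (now at pos=4)
pos=5: emit NUM '99' (now at pos=7)
pos=8: emit NUM '42' (now at pos=10)
DONE. 4 tokens: [ID, NUM, NUM, NUM]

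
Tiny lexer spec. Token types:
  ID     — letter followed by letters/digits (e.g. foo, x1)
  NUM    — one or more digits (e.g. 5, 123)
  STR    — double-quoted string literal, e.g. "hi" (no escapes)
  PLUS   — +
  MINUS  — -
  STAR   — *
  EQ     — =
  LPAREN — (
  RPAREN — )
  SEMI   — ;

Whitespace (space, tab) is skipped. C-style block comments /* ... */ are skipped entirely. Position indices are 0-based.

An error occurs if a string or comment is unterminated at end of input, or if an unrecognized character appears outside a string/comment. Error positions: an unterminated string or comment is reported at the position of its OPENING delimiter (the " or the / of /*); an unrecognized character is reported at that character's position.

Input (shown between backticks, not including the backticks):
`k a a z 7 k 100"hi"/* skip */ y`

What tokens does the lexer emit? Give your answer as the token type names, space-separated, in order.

Answer: ID ID ID ID NUM ID NUM STR ID

Derivation:
pos=0: emit ID 'k' (now at pos=1)
pos=2: emit ID 'a' (now at pos=3)
pos=4: emit ID 'a' (now at pos=5)
pos=6: emit ID 'z' (now at pos=7)
pos=8: emit NUM '7' (now at pos=9)
pos=10: emit ID 'k' (now at pos=11)
pos=12: emit NUM '100' (now at pos=15)
pos=15: enter STRING mode
pos=15: emit STR "hi" (now at pos=19)
pos=19: enter COMMENT mode (saw '/*')
exit COMMENT mode (now at pos=29)
pos=30: emit ID 'y' (now at pos=31)
DONE. 9 tokens: [ID, ID, ID, ID, NUM, ID, NUM, STR, ID]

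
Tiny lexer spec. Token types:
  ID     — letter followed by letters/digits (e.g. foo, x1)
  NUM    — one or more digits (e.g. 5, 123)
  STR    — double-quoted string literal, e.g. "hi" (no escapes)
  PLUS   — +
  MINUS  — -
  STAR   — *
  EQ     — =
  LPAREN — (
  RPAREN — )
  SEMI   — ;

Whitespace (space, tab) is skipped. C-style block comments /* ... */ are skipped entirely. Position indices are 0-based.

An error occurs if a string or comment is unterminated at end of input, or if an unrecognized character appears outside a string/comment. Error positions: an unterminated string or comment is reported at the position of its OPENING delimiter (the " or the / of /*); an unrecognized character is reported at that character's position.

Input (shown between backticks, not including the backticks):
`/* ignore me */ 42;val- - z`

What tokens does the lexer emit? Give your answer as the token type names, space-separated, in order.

Answer: NUM SEMI ID MINUS MINUS ID

Derivation:
pos=0: enter COMMENT mode (saw '/*')
exit COMMENT mode (now at pos=15)
pos=16: emit NUM '42' (now at pos=18)
pos=18: emit SEMI ';'
pos=19: emit ID 'val' (now at pos=22)
pos=22: emit MINUS '-'
pos=24: emit MINUS '-'
pos=26: emit ID 'z' (now at pos=27)
DONE. 6 tokens: [NUM, SEMI, ID, MINUS, MINUS, ID]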